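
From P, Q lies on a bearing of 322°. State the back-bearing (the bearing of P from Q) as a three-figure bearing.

142°

Back-bearing = 322° − 180° = 142°.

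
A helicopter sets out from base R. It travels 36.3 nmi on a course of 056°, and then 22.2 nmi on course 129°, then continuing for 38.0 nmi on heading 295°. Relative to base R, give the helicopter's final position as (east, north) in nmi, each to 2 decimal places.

Leg 1 (056°, 36.3 nmi): east 36.3 sin 56° = 30.09, north 36.3 cos 56° = 20.30
Leg 2 (129°, 22.2 nmi): east 22.2 sin 129° = 17.25, north 22.2 cos 129° = -13.97
Leg 3 (295°, 38.0 nmi): east 38.0 sin 295° = -34.44, north 38.0 cos 295° = 16.06
Summing: 12.91 nmi east, 22.39 nmi north → (12.91, 22.39).

(12.91, 22.39)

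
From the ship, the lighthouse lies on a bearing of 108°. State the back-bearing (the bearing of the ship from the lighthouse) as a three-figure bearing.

288°

Back-bearing = 108° + 180° = 288°.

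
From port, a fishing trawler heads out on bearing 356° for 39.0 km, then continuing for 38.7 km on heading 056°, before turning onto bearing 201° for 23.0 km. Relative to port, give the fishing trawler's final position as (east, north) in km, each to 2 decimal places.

Leg 1 (356°, 39.0 km): east 39.0 sin 356° = -2.72, north 39.0 cos 356° = 38.90
Leg 2 (056°, 38.7 km): east 38.7 sin 56° = 32.08, north 38.7 cos 56° = 21.64
Leg 3 (201°, 23.0 km): east 23.0 sin 201° = -8.24, north 23.0 cos 201° = -21.47
Summing: 21.12 km east, 39.07 km north → (21.12, 39.07).

(21.12, 39.07)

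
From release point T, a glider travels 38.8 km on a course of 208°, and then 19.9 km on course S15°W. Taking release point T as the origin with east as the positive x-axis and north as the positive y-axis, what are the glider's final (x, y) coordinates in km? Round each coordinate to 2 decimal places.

Leg 1 (208°, 38.8 km): east 38.8 sin 208° = -18.22, north 38.8 cos 208° = -34.26
Leg 2 (S15°W, 19.9 km): east 19.9 sin 195° = -5.15, north 19.9 cos 195° = -19.22
Summing: -23.37 km east, -53.48 km north → (-23.37, -53.48).

(-23.37, -53.48)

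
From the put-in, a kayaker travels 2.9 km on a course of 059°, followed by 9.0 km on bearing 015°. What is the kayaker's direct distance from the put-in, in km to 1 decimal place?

Leg 1 (059°, 2.9 km): east 2.9 sin 59° = 2.49, north 2.9 cos 59° = 1.49
Leg 2 (015°, 9.0 km): east 9.0 sin 15° = 2.33, north 9.0 cos 15° = 8.69
Net: 4.82 east, 10.19 north. Distance = √((4.82)² + (10.19)²) = 11.268 km.

11.3 km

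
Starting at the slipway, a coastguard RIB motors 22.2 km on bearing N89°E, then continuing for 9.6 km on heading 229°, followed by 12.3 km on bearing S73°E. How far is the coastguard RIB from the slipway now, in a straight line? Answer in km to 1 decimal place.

28.4 km

Leg 1 (N89°E, 22.2 km): east 22.2 sin 89° = 22.20, north 22.2 cos 89° = 0.39
Leg 2 (229°, 9.6 km): east 9.6 sin 229° = -7.25, north 9.6 cos 229° = -6.30
Leg 3 (S73°E, 12.3 km): east 12.3 sin 107° = 11.76, north 12.3 cos 107° = -3.60
Net: 26.71 east, -9.51 north. Distance = √((26.71)² + (-9.51)²) = 28.355 km.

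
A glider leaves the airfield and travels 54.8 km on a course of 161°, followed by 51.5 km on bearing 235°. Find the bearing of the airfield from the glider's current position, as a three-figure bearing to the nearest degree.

Leg 1 (161°, 54.8 km): east 54.8 sin 161° = 17.84, north 54.8 cos 161° = -51.81
Leg 2 (235°, 51.5 km): east 51.5 sin 235° = -42.19, north 51.5 cos 235° = -29.54
Net displacement: -24.35 east, -81.35 north. Direction back to start is (24.35, 81.35): bearing = atan2(24.35, 81.35) mod 360° = 16.66° ≈ 017°.

017°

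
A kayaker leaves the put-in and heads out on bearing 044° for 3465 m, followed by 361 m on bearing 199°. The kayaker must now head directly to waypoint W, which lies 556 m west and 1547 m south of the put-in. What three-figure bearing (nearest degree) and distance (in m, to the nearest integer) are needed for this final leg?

Leg 1 (044°, 3465 m): east 3465 sin 44° = 2406.99, north 3465 cos 44° = 2492.51
Leg 2 (199°, 361 m): east 361 sin 199° = -117.53, north 361 cos 199° = -341.33
Current position: (2289.46, 2151.18). Target: (-556, -1547). Remaining: Δeast = -2845.46, Δnorth = -3698.18.
Bearing = atan2(-2845.46, -3698.18) mod 360° = 217.58°; distance = √((-2845.46)² + (-3698.18)²) = 4666.175 m.

218°, 4666 m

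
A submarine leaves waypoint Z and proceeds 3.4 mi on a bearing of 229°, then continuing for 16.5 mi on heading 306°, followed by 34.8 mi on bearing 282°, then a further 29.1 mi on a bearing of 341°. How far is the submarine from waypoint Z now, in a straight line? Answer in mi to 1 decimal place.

72.9 mi

Leg 1 (229°, 3.4 mi): east 3.4 sin 229° = -2.57, north 3.4 cos 229° = -2.23
Leg 2 (306°, 16.5 mi): east 16.5 sin 306° = -13.35, north 16.5 cos 306° = 9.70
Leg 3 (282°, 34.8 mi): east 34.8 sin 282° = -34.04, north 34.8 cos 282° = 7.24
Leg 4 (341°, 29.1 mi): east 29.1 sin 341° = -9.47, north 29.1 cos 341° = 27.51
Net: -59.43 east, 42.22 north. Distance = √((-59.43)² + (42.22)²) = 72.898 mi.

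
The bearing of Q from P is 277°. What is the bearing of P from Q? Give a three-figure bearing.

Back-bearing = 277° − 180° = 097°.

097°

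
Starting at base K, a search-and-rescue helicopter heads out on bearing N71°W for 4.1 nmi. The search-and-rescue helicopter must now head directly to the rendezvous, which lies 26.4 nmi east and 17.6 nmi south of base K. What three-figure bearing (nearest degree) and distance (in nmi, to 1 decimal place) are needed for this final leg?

Leg 1 (N71°W, 4.1 nmi): east 4.1 sin 289° = -3.88, north 4.1 cos 289° = 1.33
Current position: (-3.88, 1.33). Target: (26.4, -17.6). Remaining: Δeast = 30.28, Δnorth = -18.93.
Bearing = atan2(30.28, -18.93) mod 360° = 122.02°; distance = √((30.28)² + (-18.93)²) = 35.710 nmi.

122°, 35.7 nmi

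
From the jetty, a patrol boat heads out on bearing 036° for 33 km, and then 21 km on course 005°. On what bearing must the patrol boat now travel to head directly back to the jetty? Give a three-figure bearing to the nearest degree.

204°

Leg 1 (036°, 33 km): east 33 sin 36° = 19.40, north 33 cos 36° = 26.70
Leg 2 (005°, 21 km): east 21 sin 5° = 1.83, north 21 cos 5° = 20.92
Net displacement: 21.23 east, 47.62 north. Direction back to start is (-21.23, -47.62): bearing = atan2(-21.23, -47.62) mod 360° = 204.03° ≈ 204°.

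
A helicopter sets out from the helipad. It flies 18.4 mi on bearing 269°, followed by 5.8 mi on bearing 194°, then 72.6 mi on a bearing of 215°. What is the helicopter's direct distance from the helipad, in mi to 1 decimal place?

89.7 mi

Leg 1 (269°, 18.4 mi): east 18.4 sin 269° = -18.40, north 18.4 cos 269° = -0.32
Leg 2 (194°, 5.8 mi): east 5.8 sin 194° = -1.40, north 5.8 cos 194° = -5.63
Leg 3 (215°, 72.6 mi): east 72.6 sin 215° = -41.64, north 72.6 cos 215° = -59.47
Net: -61.44 east, -65.42 north. Distance = √((-61.44)² + (-65.42)²) = 89.749 mi.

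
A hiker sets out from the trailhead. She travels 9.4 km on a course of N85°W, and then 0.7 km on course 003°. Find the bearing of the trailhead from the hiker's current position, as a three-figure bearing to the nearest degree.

Leg 1 (N85°W, 9.4 km): east 9.4 sin 275° = -9.36, north 9.4 cos 275° = 0.82
Leg 2 (003°, 0.7 km): east 0.7 sin 3° = 0.04, north 0.7 cos 3° = 0.70
Net displacement: -9.33 east, 1.52 north. Direction back to start is (9.33, -1.52): bearing = atan2(9.33, -1.52) mod 360° = 99.25° ≈ 099°.

099°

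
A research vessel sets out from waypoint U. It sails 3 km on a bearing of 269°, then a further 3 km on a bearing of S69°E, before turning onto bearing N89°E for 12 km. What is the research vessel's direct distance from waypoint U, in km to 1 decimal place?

11.8 km

Leg 1 (269°, 3 km): east 3 sin 269° = -3.00, north 3 cos 269° = -0.05
Leg 2 (S69°E, 3 km): east 3 sin 111° = 2.80, north 3 cos 111° = -1.08
Leg 3 (N89°E, 12 km): east 12 sin 89° = 12.00, north 12 cos 89° = 0.21
Net: 11.80 east, -0.92 north. Distance = √((11.80)² + (-0.92)²) = 11.835 km.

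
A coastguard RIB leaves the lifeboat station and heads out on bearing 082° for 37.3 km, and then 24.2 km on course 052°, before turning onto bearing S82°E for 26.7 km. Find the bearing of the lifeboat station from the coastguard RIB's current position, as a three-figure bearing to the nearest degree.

259°

Leg 1 (082°, 37.3 km): east 37.3 sin 82° = 36.94, north 37.3 cos 82° = 5.19
Leg 2 (052°, 24.2 km): east 24.2 sin 52° = 19.07, north 24.2 cos 52° = 14.90
Leg 3 (S82°E, 26.7 km): east 26.7 sin 98° = 26.44, north 26.7 cos 98° = -3.72
Net displacement: 82.45 east, 16.37 north. Direction back to start is (-82.45, -16.37): bearing = atan2(-82.45, -16.37) mod 360° = 258.77° ≈ 259°.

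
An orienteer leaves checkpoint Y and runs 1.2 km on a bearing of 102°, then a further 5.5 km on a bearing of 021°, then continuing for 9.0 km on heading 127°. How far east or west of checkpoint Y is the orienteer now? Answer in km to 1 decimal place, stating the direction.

Leg 1 (102°, 1.2 km): east 1.2 sin 102° = 1.17, north 1.2 cos 102° = -0.25
Leg 2 (021°, 5.5 km): east 5.5 sin 21° = 1.97, north 5.5 cos 21° = 5.13
Leg 3 (127°, 9.0 km): east 9.0 sin 127° = 7.19, north 9.0 cos 127° = -5.42
Net east component: 10.33 km.

10.3 km east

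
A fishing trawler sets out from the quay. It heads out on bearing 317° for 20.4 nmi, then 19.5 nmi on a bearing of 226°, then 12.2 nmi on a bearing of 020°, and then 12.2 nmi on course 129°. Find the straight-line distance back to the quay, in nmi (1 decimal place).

15.2 nmi

Leg 1 (317°, 20.4 nmi): east 20.4 sin 317° = -13.91, north 20.4 cos 317° = 14.92
Leg 2 (226°, 19.5 nmi): east 19.5 sin 226° = -14.03, north 19.5 cos 226° = -13.55
Leg 3 (020°, 12.2 nmi): east 12.2 sin 20° = 4.17, north 12.2 cos 20° = 11.46
Leg 4 (129°, 12.2 nmi): east 12.2 sin 129° = 9.48, north 12.2 cos 129° = -7.68
Net: -14.29 east, 5.16 north. Distance = √((-14.29)² + (5.16)²) = 15.189 nmi.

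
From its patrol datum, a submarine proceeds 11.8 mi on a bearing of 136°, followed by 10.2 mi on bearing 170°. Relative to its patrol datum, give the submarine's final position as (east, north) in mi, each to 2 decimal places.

(9.97, -18.53)

Leg 1 (136°, 11.8 mi): east 11.8 sin 136° = 8.20, north 11.8 cos 136° = -8.49
Leg 2 (170°, 10.2 mi): east 10.2 sin 170° = 1.77, north 10.2 cos 170° = -10.05
Summing: 9.97 mi east, -18.53 mi north → (9.97, -18.53).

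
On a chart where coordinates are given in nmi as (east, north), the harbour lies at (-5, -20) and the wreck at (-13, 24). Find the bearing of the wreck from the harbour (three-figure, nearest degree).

Δeast = -13 − -5 = -8.00; Δnorth = 24 − -20 = 44.00.
Bearing = atan2(Δeast, Δnorth) mod 360° = 349.70° ≈ 350°.

350°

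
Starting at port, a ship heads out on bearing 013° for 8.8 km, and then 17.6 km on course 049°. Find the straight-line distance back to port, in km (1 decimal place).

Leg 1 (013°, 8.8 km): east 8.8 sin 13° = 1.98, north 8.8 cos 13° = 8.57
Leg 2 (049°, 17.6 km): east 17.6 sin 49° = 13.28, north 17.6 cos 49° = 11.55
Net: 15.26 east, 20.12 north. Distance = √((15.26)² + (20.12)²) = 25.255 km.

25.3 km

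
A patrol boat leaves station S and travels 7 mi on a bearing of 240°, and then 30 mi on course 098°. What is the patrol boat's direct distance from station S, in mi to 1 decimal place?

Leg 1 (240°, 7 mi): east 7 sin 240° = -6.06, north 7 cos 240° = -3.50
Leg 2 (098°, 30 mi): east 30 sin 98° = 29.71, north 30 cos 98° = -4.18
Net: 23.65 east, -7.68 north. Distance = √((23.65)² + (-7.68)²) = 24.860 mi.

24.9 mi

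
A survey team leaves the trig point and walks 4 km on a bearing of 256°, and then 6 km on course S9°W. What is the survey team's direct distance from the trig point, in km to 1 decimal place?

Leg 1 (256°, 4 km): east 4 sin 256° = -3.88, north 4 cos 256° = -0.97
Leg 2 (S9°W, 6 km): east 6 sin 189° = -0.94, north 6 cos 189° = -5.93
Net: -4.82 east, -6.89 north. Distance = √((-4.82)² + (-6.89)²) = 8.412 km.

8.4 km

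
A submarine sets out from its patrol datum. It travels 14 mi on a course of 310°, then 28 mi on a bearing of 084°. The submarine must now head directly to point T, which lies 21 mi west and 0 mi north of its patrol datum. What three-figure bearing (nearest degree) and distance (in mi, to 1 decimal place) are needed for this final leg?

Leg 1 (310°, 14 mi): east 14 sin 310° = -10.72, north 14 cos 310° = 9.00
Leg 2 (084°, 28 mi): east 28 sin 84° = 27.85, north 28 cos 84° = 2.93
Current position: (17.12, 11.93). Target: (-21, 0). Remaining: Δeast = -38.12, Δnorth = -11.93.
Bearing = atan2(-38.12, -11.93) mod 360° = 252.63°; distance = √((-38.12)² + (-11.93)²) = 39.944 mi.

253°, 39.9 mi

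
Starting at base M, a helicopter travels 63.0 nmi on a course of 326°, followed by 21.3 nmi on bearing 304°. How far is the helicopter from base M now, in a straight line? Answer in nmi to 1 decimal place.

Leg 1 (326°, 63.0 nmi): east 63.0 sin 326° = -35.23, north 63.0 cos 326° = 52.23
Leg 2 (304°, 21.3 nmi): east 21.3 sin 304° = -17.66, north 21.3 cos 304° = 11.91
Net: -52.89 east, 64.14 north. Distance = √((-52.89)² + (64.14)²) = 83.133 nmi.

83.1 nmi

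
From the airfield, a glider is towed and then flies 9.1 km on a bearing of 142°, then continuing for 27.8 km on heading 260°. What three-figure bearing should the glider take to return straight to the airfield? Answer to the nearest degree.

061°

Leg 1 (142°, 9.1 km): east 9.1 sin 142° = 5.60, north 9.1 cos 142° = -7.17
Leg 2 (260°, 27.8 km): east 27.8 sin 260° = -27.38, north 27.8 cos 260° = -4.83
Net displacement: -21.78 east, -12.00 north. Direction back to start is (21.78, 12.00): bearing = atan2(21.78, 12.00) mod 360° = 61.14° ≈ 061°.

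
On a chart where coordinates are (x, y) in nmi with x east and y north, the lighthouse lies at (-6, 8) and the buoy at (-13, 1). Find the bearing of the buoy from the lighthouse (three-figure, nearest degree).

Δeast = -13 − -6 = -7.00; Δnorth = 1 − 8 = -7.00.
Bearing = atan2(Δeast, Δnorth) mod 360° = 225.00° ≈ 225°.

225°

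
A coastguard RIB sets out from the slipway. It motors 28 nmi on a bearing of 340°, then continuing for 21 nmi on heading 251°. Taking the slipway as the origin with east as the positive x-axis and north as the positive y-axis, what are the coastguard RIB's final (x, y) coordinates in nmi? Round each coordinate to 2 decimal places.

Leg 1 (340°, 28 nmi): east 28 sin 340° = -9.58, north 28 cos 340° = 26.31
Leg 2 (251°, 21 nmi): east 21 sin 251° = -19.86, north 21 cos 251° = -6.84
Summing: -29.43 nmi east, 19.47 nmi north → (-29.43, 19.47).

(-29.43, 19.47)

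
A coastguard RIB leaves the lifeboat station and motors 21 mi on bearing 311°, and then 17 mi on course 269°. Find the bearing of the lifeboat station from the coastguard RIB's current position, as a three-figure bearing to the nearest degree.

112°

Leg 1 (311°, 21 mi): east 21 sin 311° = -15.85, north 21 cos 311° = 13.78
Leg 2 (269°, 17 mi): east 17 sin 269° = -17.00, north 17 cos 269° = -0.30
Net displacement: -32.85 east, 13.48 north. Direction back to start is (32.85, -13.48): bearing = atan2(32.85, -13.48) mod 360° = 112.31° ≈ 112°.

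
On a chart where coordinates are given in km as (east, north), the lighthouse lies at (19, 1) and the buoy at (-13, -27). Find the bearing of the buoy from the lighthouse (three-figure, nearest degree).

Δeast = -13 − 19 = -32.00; Δnorth = -27 − 1 = -28.00.
Bearing = atan2(Δeast, Δnorth) mod 360° = 228.81° ≈ 229°.

229°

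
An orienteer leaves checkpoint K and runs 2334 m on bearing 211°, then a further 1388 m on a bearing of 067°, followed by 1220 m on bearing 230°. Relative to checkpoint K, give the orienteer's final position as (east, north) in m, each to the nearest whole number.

(-859, -2242)

Leg 1 (211°, 2334 m): east 2334 sin 211° = -1202.10, north 2334 cos 211° = -2000.63
Leg 2 (067°, 1388 m): east 1388 sin 67° = 1277.66, north 1388 cos 67° = 542.33
Leg 3 (230°, 1220 m): east 1220 sin 230° = -934.57, north 1220 cos 230° = -784.20
Summing: -859.01 m east, -2242.49 m north → (-859, -2242).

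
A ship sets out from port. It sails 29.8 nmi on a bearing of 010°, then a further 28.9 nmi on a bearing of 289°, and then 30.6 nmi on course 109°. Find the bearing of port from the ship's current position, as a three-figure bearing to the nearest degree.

Leg 1 (010°, 29.8 nmi): east 29.8 sin 10° = 5.17, north 29.8 cos 10° = 29.35
Leg 2 (289°, 28.9 nmi): east 28.9 sin 289° = -27.33, north 28.9 cos 289° = 9.41
Leg 3 (109°, 30.6 nmi): east 30.6 sin 109° = 28.93, north 30.6 cos 109° = -9.96
Net displacement: 6.78 east, 28.79 north. Direction back to start is (-6.78, -28.79): bearing = atan2(-6.78, -28.79) mod 360° = 193.25° ≈ 193°.

193°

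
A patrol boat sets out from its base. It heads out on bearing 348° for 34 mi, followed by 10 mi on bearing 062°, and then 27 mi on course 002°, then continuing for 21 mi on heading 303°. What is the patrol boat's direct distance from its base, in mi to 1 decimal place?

77.8 mi

Leg 1 (348°, 34 mi): east 34 sin 348° = -7.07, north 34 cos 348° = 33.26
Leg 2 (062°, 10 mi): east 10 sin 62° = 8.83, north 10 cos 62° = 4.69
Leg 3 (002°, 27 mi): east 27 sin 2° = 0.94, north 27 cos 2° = 26.98
Leg 4 (303°, 21 mi): east 21 sin 303° = -17.61, north 21 cos 303° = 11.44
Net: -14.91 east, 76.37 north. Distance = √((-14.91)² + (76.37)²) = 77.814 mi.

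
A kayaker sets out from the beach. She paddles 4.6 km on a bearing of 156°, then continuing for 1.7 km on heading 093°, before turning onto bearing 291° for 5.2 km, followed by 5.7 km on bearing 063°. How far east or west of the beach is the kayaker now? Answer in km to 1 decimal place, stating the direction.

3.8 km east

Leg 1 (156°, 4.6 km): east 4.6 sin 156° = 1.87, north 4.6 cos 156° = -4.20
Leg 2 (093°, 1.7 km): east 1.7 sin 93° = 1.70, north 1.7 cos 93° = -0.09
Leg 3 (291°, 5.2 km): east 5.2 sin 291° = -4.85, north 5.2 cos 291° = 1.86
Leg 4 (063°, 5.7 km): east 5.7 sin 63° = 5.08, north 5.7 cos 63° = 2.59
Net east component: 3.79 km.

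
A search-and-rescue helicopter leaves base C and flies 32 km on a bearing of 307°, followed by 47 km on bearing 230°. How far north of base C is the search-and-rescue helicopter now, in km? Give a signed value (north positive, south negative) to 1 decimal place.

Leg 1 (307°, 32 km): east 32 sin 307° = -25.56, north 32 cos 307° = 19.26
Leg 2 (230°, 47 km): east 47 sin 230° = -36.00, north 47 cos 230° = -30.21
Net north component: -10.95 km.

-11.0 km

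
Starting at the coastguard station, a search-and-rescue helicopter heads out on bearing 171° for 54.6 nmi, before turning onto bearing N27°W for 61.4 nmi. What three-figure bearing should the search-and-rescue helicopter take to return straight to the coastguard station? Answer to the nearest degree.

092°

Leg 1 (171°, 54.6 nmi): east 54.6 sin 171° = 8.54, north 54.6 cos 171° = -53.93
Leg 2 (N27°W, 61.4 nmi): east 61.4 sin 333° = -27.88, north 61.4 cos 333° = 54.71
Net displacement: -19.33 east, 0.78 north. Direction back to start is (19.33, -0.78): bearing = atan2(19.33, -0.78) mod 360° = 92.31° ≈ 092°.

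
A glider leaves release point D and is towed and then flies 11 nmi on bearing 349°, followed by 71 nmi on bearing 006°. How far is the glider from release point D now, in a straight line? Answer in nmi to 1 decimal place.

81.6 nmi

Leg 1 (349°, 11 nmi): east 11 sin 349° = -2.10, north 11 cos 349° = 10.80
Leg 2 (006°, 71 nmi): east 71 sin 6° = 7.42, north 71 cos 6° = 70.61
Net: 5.32 east, 81.41 north. Distance = √((5.32)² + (81.41)²) = 81.583 nmi.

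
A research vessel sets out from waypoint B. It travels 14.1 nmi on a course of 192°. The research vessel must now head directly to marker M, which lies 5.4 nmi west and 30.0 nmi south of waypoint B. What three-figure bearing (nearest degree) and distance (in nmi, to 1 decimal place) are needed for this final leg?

189°, 16.4 nmi

Leg 1 (192°, 14.1 nmi): east 14.1 sin 192° = -2.93, north 14.1 cos 192° = -13.79
Current position: (-2.93, -13.79). Target: (-5.4, -30.0). Remaining: Δeast = -2.47, Δnorth = -16.21.
Bearing = atan2(-2.47, -16.21) mod 360° = 188.66°; distance = √((-2.47)² + (-16.21)²) = 16.395 nmi.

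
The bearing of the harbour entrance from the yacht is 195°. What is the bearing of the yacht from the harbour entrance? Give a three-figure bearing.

Back-bearing = 195° − 180° = 015°.

015°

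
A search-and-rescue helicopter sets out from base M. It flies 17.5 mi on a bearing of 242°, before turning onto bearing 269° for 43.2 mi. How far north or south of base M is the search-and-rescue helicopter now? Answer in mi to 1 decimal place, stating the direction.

9.0 mi south

Leg 1 (242°, 17.5 mi): east 17.5 sin 242° = -15.45, north 17.5 cos 242° = -8.22
Leg 2 (269°, 43.2 mi): east 43.2 sin 269° = -43.19, north 43.2 cos 269° = -0.75
Net north component: -8.97 mi.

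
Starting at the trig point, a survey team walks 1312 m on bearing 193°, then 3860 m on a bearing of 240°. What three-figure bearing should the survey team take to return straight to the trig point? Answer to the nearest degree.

Leg 1 (193°, 1312 m): east 1312 sin 193° = -295.14, north 1312 cos 193° = -1278.37
Leg 2 (240°, 3860 m): east 3860 sin 240° = -3342.86, north 3860 cos 240° = -1930.00
Net displacement: -3637.99 east, -3208.37 north. Direction back to start is (3637.99, 3208.37): bearing = atan2(3637.99, 3208.37) mod 360° = 48.59° ≈ 049°.

049°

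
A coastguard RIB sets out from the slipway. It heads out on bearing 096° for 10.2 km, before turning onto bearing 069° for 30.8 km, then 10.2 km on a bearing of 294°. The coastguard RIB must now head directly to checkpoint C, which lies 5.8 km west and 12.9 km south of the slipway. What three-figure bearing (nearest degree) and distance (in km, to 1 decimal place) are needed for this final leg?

233°, 44.5 km

Leg 1 (096°, 10.2 km): east 10.2 sin 96° = 10.14, north 10.2 cos 96° = -1.07
Leg 2 (069°, 30.8 km): east 30.8 sin 69° = 28.75, north 30.8 cos 69° = 11.04
Leg 3 (294°, 10.2 km): east 10.2 sin 294° = -9.32, north 10.2 cos 294° = 4.15
Current position: (29.58, 14.12). Target: (-5.8, -12.9). Remaining: Δeast = -35.38, Δnorth = -27.02.
Bearing = atan2(-35.38, -27.02) mod 360° = 232.63°; distance = √((-35.38)² + (-27.02)²) = 44.518 km.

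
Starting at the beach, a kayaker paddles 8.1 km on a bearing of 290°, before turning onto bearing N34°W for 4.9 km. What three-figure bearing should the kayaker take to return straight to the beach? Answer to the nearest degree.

Leg 1 (290°, 8.1 km): east 8.1 sin 290° = -7.61, north 8.1 cos 290° = 2.77
Leg 2 (N34°W, 4.9 km): east 4.9 sin 326° = -2.74, north 4.9 cos 326° = 4.06
Net displacement: -10.35 east, 6.83 north. Direction back to start is (10.35, -6.83): bearing = atan2(10.35, -6.83) mod 360° = 123.43° ≈ 123°.

123°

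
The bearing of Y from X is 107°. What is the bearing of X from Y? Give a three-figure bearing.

Back-bearing = 107° + 180° = 287°.

287°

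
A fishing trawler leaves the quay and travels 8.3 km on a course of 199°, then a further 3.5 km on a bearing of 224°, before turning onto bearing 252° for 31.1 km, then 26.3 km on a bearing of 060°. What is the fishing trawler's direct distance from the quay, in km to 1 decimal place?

13.7 km

Leg 1 (199°, 8.3 km): east 8.3 sin 199° = -2.70, north 8.3 cos 199° = -7.85
Leg 2 (224°, 3.5 km): east 3.5 sin 224° = -2.43, north 3.5 cos 224° = -2.52
Leg 3 (252°, 31.1 km): east 31.1 sin 252° = -29.58, north 31.1 cos 252° = -9.61
Leg 4 (060°, 26.3 km): east 26.3 sin 60° = 22.78, north 26.3 cos 60° = 13.15
Net: -11.93 east, -6.83 north. Distance = √((-11.93)² + (-6.83)²) = 13.749 km.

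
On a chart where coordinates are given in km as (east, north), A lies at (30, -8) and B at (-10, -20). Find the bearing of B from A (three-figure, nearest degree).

253°

Δeast = -10 − 30 = -40.00; Δnorth = -20 − -8 = -12.00.
Bearing = atan2(Δeast, Δnorth) mod 360° = 253.30° ≈ 253°.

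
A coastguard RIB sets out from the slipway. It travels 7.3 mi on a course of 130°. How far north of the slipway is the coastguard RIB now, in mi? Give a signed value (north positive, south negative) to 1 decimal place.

-4.7 mi

Leg 1 (130°, 7.3 mi): east 7.3 sin 130° = 5.59, north 7.3 cos 130° = -4.69
Net north component: -4.69 mi.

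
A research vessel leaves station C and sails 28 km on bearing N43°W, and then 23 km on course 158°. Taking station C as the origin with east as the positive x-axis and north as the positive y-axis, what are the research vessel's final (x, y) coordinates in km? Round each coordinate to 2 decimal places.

(-10.48, -0.85)

Leg 1 (N43°W, 28 km): east 28 sin 317° = -19.10, north 28 cos 317° = 20.48
Leg 2 (158°, 23 km): east 23 sin 158° = 8.62, north 23 cos 158° = -21.33
Summing: -10.48 km east, -0.85 km north → (-10.48, -0.85).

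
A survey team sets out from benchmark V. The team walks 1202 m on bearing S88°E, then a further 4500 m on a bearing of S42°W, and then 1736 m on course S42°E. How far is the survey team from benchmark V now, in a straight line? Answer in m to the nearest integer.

Leg 1 (S88°E, 1202 m): east 1202 sin 92° = 1201.27, north 1202 cos 92° = -41.95
Leg 2 (S42°W, 4500 m): east 4500 sin 222° = -3011.09, north 4500 cos 222° = -3344.15
Leg 3 (S42°E, 1736 m): east 1736 sin 138° = 1161.61, north 1736 cos 138° = -1290.10
Net: -648.21 east, -4676.20 north. Distance = √((-648.21)² + (-4676.20)²) = 4720.914 m.

4721 m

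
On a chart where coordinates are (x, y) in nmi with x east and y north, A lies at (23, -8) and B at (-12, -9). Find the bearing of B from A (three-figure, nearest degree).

Δeast = -12 − 23 = -35.00; Δnorth = -9 − -8 = -1.00.
Bearing = atan2(Δeast, Δnorth) mod 360° = 268.36° ≈ 268°.

268°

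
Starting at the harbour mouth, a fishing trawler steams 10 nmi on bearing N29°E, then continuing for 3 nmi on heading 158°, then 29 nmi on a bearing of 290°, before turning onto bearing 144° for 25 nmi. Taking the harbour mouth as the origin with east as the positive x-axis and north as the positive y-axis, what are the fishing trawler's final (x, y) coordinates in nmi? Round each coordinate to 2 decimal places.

Leg 1 (N29°E, 10 nmi): east 10 sin 29° = 4.85, north 10 cos 29° = 8.75
Leg 2 (158°, 3 nmi): east 3 sin 158° = 1.12, north 3 cos 158° = -2.78
Leg 3 (290°, 29 nmi): east 29 sin 290° = -27.25, north 29 cos 290° = 9.92
Leg 4 (144°, 25 nmi): east 25 sin 144° = 14.69, north 25 cos 144° = -20.23
Summing: -6.58 nmi east, -4.34 nmi north → (-6.58, -4.34).

(-6.58, -4.34)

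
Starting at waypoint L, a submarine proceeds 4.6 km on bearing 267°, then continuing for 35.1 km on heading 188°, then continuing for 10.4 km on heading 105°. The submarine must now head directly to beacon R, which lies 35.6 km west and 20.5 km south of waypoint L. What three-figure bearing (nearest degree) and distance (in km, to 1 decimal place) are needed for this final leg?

Leg 1 (267°, 4.6 km): east 4.6 sin 267° = -4.59, north 4.6 cos 267° = -0.24
Leg 2 (188°, 35.1 km): east 35.1 sin 188° = -4.88, north 35.1 cos 188° = -34.76
Leg 3 (105°, 10.4 km): east 10.4 sin 105° = 10.05, north 10.4 cos 105° = -2.69
Current position: (0.57, -37.69). Target: (-35.6, -20.5). Remaining: Δeast = -36.17, Δnorth = 17.19.
Bearing = atan2(-36.17, 17.19) mod 360° = 295.42°; distance = √((-36.17)² + (17.19)²) = 40.045 km.

295°, 40.0 km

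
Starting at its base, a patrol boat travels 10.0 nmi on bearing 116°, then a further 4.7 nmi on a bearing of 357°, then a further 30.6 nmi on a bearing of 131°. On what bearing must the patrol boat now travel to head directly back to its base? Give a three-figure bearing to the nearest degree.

302°

Leg 1 (116°, 10.0 nmi): east 10.0 sin 116° = 8.99, north 10.0 cos 116° = -4.38
Leg 2 (357°, 4.7 nmi): east 4.7 sin 357° = -0.25, north 4.7 cos 357° = 4.69
Leg 3 (131°, 30.6 nmi): east 30.6 sin 131° = 23.09, north 30.6 cos 131° = -20.08
Net displacement: 31.84 east, -19.77 north. Direction back to start is (-31.84, 19.77): bearing = atan2(-31.84, 19.77) mod 360° = 301.83° ≈ 302°.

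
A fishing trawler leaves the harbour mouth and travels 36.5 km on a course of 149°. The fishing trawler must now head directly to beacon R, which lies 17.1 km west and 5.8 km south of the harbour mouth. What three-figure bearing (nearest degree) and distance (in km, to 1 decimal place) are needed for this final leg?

Leg 1 (149°, 36.5 km): east 36.5 sin 149° = 18.80, north 36.5 cos 149° = -31.29
Current position: (18.80, -31.29). Target: (-17.1, -5.8). Remaining: Δeast = -35.90, Δnorth = 25.49.
Bearing = atan2(-35.90, 25.49) mod 360° = 305.37°; distance = √((-35.90)² + (25.49)²) = 44.026 km.

305°, 44.0 km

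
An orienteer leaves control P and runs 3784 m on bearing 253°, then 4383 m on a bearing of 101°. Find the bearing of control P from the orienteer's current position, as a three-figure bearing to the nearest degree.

Leg 1 (253°, 3784 m): east 3784 sin 253° = -3618.66, north 3784 cos 253° = -1106.33
Leg 2 (101°, 4383 m): east 4383 sin 101° = 4302.47, north 4383 cos 101° = -836.32
Net displacement: 683.81 east, -1942.65 north. Direction back to start is (-683.81, 1942.65): bearing = atan2(-683.81, 1942.65) mod 360° = 340.61° ≈ 341°.

341°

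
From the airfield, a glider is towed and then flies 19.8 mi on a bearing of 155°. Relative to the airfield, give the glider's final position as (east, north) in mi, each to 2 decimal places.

(8.37, -17.94)

Leg 1 (155°, 19.8 mi): east 19.8 sin 155° = 8.37, north 19.8 cos 155° = -17.94
Summing: 8.37 mi east, -17.94 mi north → (8.37, -17.94).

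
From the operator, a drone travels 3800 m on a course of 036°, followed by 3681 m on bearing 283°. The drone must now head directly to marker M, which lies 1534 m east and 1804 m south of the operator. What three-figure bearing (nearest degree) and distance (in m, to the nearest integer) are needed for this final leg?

Leg 1 (036°, 3800 m): east 3800 sin 36° = 2233.58, north 3800 cos 36° = 3074.26
Leg 2 (283°, 3681 m): east 3681 sin 283° = -3586.66, north 3681 cos 283° = 828.04
Current position: (-1353.07, 3902.31). Target: (1534, -1804). Remaining: Δeast = 2887.07, Δnorth = -5706.31.
Bearing = atan2(2887.07, -5706.31) mod 360° = 153.16°; distance = √((2887.07)² + (-5706.31)²) = 6395.088 m.

153°, 6395 m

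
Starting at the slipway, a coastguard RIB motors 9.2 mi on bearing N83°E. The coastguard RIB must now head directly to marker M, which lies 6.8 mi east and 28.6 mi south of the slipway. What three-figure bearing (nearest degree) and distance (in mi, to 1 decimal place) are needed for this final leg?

184°, 29.8 mi

Leg 1 (N83°E, 9.2 mi): east 9.2 sin 83° = 9.13, north 9.2 cos 83° = 1.12
Current position: (9.13, 1.12). Target: (6.8, -28.6). Remaining: Δeast = -2.33, Δnorth = -29.72.
Bearing = atan2(-2.33, -29.72) mod 360° = 184.49°; distance = √((-2.33)² + (-29.72)²) = 29.812 mi.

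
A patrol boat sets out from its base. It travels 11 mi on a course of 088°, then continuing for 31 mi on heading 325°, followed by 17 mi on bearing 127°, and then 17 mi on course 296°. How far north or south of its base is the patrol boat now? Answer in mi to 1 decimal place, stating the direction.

23.0 mi north

Leg 1 (088°, 11 mi): east 11 sin 88° = 10.99, north 11 cos 88° = 0.38
Leg 2 (325°, 31 mi): east 31 sin 325° = -17.78, north 31 cos 325° = 25.39
Leg 3 (127°, 17 mi): east 17 sin 127° = 13.58, north 17 cos 127° = -10.23
Leg 4 (296°, 17 mi): east 17 sin 296° = -15.28, north 17 cos 296° = 7.45
Net north component: 23.00 mi.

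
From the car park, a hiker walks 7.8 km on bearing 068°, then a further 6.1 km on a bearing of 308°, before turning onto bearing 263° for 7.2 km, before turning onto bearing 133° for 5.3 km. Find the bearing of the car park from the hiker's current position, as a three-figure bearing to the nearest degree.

159°

Leg 1 (068°, 7.8 km): east 7.8 sin 68° = 7.23, north 7.8 cos 68° = 2.92
Leg 2 (308°, 6.1 km): east 6.1 sin 308° = -4.81, north 6.1 cos 308° = 3.76
Leg 3 (263°, 7.2 km): east 7.2 sin 263° = -7.15, north 7.2 cos 263° = -0.88
Leg 4 (133°, 5.3 km): east 5.3 sin 133° = 3.88, north 5.3 cos 133° = -3.61
Net displacement: -0.84 east, 2.19 north. Direction back to start is (0.84, -2.19): bearing = atan2(0.84, -2.19) mod 360° = 158.86° ≈ 159°.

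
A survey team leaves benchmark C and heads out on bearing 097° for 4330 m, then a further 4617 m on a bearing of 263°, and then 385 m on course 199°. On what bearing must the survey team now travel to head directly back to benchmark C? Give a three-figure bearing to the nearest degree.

016°

Leg 1 (097°, 4330 m): east 4330 sin 97° = 4297.72, north 4330 cos 97° = -527.69
Leg 2 (263°, 4617 m): east 4617 sin 263° = -4582.59, north 4617 cos 263° = -562.67
Leg 3 (199°, 385 m): east 385 sin 199° = -125.34, north 385 cos 199° = -364.02
Net displacement: -410.20 east, -1454.39 north. Direction back to start is (410.20, 1454.39): bearing = atan2(410.20, 1454.39) mod 360° = 15.75° ≈ 016°.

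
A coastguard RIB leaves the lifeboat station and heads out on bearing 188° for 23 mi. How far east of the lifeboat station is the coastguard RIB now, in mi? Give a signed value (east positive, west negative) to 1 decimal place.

Leg 1 (188°, 23 mi): east 23 sin 188° = -3.20, north 23 cos 188° = -22.78
Net east component: -3.20 mi.

-3.2 mi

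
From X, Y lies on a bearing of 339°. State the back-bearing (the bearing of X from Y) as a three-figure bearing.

Back-bearing = 339° − 180° = 159°.

159°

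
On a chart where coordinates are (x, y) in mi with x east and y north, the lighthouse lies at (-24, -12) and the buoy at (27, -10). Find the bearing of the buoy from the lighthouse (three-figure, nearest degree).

088°

Δeast = 27 − -24 = 51.00; Δnorth = -10 − -12 = 2.00.
Bearing = atan2(Δeast, Δnorth) mod 360° = 87.75° ≈ 088°.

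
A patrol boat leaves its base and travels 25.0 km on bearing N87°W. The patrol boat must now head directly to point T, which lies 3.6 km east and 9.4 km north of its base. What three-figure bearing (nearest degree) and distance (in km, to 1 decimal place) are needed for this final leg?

Leg 1 (N87°W, 25.0 km): east 25.0 sin 273° = -24.97, north 25.0 cos 273° = 1.31
Current position: (-24.97, 1.31). Target: (3.6, 9.4). Remaining: Δeast = 28.57, Δnorth = 8.09.
Bearing = atan2(28.57, 8.09) mod 360° = 74.18°; distance = √((28.57)² + (8.09)²) = 29.690 km.

074°, 29.7 km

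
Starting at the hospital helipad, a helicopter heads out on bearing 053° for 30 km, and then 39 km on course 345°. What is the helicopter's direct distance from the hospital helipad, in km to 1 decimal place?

Leg 1 (053°, 30 km): east 30 sin 53° = 23.96, north 30 cos 53° = 18.05
Leg 2 (345°, 39 km): east 39 sin 345° = -10.09, north 39 cos 345° = 37.67
Net: 13.87 east, 55.73 north. Distance = √((13.87)² + (55.73)²) = 57.425 km.

57.4 km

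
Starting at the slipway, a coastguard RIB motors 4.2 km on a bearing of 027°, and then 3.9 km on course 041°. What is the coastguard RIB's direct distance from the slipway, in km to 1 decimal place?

Leg 1 (027°, 4.2 km): east 4.2 sin 27° = 1.91, north 4.2 cos 27° = 3.74
Leg 2 (041°, 3.9 km): east 3.9 sin 41° = 2.56, north 3.9 cos 41° = 2.94
Net: 4.47 east, 6.69 north. Distance = √((4.47)² + (6.69)²) = 8.040 km.

8.0 km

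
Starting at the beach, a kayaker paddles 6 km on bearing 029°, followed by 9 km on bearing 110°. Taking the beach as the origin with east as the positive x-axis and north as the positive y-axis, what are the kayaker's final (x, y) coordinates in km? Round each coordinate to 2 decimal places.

(11.37, 2.17)

Leg 1 (029°, 6 km): east 6 sin 29° = 2.91, north 6 cos 29° = 5.25
Leg 2 (110°, 9 km): east 9 sin 110° = 8.46, north 9 cos 110° = -3.08
Summing: 11.37 km east, 2.17 km north → (11.37, 2.17).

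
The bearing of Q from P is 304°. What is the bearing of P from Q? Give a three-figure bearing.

124°

Back-bearing = 304° − 180° = 124°.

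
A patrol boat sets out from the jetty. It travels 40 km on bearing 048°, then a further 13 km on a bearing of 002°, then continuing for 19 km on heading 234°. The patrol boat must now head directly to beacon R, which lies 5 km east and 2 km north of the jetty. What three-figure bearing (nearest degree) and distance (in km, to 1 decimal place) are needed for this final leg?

200°, 28.3 km

Leg 1 (048°, 40 km): east 40 sin 48° = 29.73, north 40 cos 48° = 26.77
Leg 2 (002°, 13 km): east 13 sin 2° = 0.45, north 13 cos 2° = 12.99
Leg 3 (234°, 19 km): east 19 sin 234° = -15.37, north 19 cos 234° = -11.17
Current position: (14.81, 28.59). Target: (5, 2). Remaining: Δeast = -9.81, Δnorth = -26.59.
Bearing = atan2(-9.81, -26.59) mod 360° = 200.25°; distance = √((-9.81)² + (-26.59)²) = 28.341 km.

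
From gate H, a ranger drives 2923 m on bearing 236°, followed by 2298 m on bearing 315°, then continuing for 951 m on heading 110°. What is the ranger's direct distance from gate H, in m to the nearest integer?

3172 m

Leg 1 (236°, 2923 m): east 2923 sin 236° = -2423.28, north 2923 cos 236° = -1634.52
Leg 2 (315°, 2298 m): east 2298 sin 315° = -1624.93, north 2298 cos 315° = 1624.93
Leg 3 (110°, 951 m): east 951 sin 110° = 893.65, north 951 cos 110° = -325.26
Net: -3154.56 east, -334.85 north. Distance = √((-3154.56)² + (-334.85)²) = 3172.283 m.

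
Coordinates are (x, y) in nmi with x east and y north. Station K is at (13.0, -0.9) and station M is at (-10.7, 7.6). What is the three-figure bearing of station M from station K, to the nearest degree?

290°

Δeast = -10.7 − 13.0 = -23.70; Δnorth = 7.6 − -0.9 = 8.50.
Bearing = atan2(Δeast, Δnorth) mod 360° = 289.73° ≈ 290°.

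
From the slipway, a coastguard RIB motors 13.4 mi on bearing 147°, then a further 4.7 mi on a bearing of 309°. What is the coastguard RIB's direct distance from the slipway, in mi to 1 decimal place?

Leg 1 (147°, 13.4 mi): east 13.4 sin 147° = 7.30, north 13.4 cos 147° = -11.24
Leg 2 (309°, 4.7 mi): east 4.7 sin 309° = -3.65, north 4.7 cos 309° = 2.96
Net: 3.65 east, -8.28 north. Distance = √((3.65)² + (-8.28)²) = 9.047 mi.

9.0 mi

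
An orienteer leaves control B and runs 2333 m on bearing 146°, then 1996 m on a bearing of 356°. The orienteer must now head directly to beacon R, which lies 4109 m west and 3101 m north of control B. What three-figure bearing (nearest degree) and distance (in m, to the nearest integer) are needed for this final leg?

300°, 6090 m

Leg 1 (146°, 2333 m): east 2333 sin 146° = 1304.60, north 2333 cos 146° = -1934.14
Leg 2 (356°, 1996 m): east 1996 sin 356° = -139.23, north 1996 cos 356° = 1991.14
Current position: (1165.36, 56.99). Target: (-4109, 3101). Remaining: Δeast = -5274.36, Δnorth = 3044.01.
Bearing = atan2(-5274.36, 3044.01) mod 360° = 299.99°; distance = √((-5274.36)² + (3044.01)²) = 6089.736 m.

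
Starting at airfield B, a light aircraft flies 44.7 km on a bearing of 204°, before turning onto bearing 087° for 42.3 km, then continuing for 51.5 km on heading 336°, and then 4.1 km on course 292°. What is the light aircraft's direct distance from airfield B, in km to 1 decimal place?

10.0 km

Leg 1 (204°, 44.7 km): east 44.7 sin 204° = -18.18, north 44.7 cos 204° = -40.84
Leg 2 (087°, 42.3 km): east 42.3 sin 87° = 42.24, north 42.3 cos 87° = 2.21
Leg 3 (336°, 51.5 km): east 51.5 sin 336° = -20.95, north 51.5 cos 336° = 47.05
Leg 4 (292°, 4.1 km): east 4.1 sin 292° = -3.80, north 4.1 cos 292° = 1.54
Net: -0.69 east, 9.96 north. Distance = √((-0.69)² + (9.96)²) = 9.986 km.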